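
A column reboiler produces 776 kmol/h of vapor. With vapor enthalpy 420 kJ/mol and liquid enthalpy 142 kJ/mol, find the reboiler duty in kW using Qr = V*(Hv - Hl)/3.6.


Qr = 776 * (420 - 142) / 3.6 = 776 * 278 / 3.6 = 59920

59920 kW


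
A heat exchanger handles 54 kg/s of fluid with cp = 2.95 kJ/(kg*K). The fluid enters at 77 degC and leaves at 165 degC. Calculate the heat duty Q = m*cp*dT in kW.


Q = m_dot * cp * delta_T
delta_T = 165 - 77 = 88 K
Q = 54 * 2.95 * 88
= 159.3 * 88
= 14018.4 kW

14018.4 kW


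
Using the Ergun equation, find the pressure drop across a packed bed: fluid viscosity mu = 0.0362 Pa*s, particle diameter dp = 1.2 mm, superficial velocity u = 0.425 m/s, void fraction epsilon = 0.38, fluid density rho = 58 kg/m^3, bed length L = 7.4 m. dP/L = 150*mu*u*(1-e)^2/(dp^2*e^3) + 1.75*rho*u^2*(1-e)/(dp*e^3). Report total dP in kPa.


dp = 1.2 mm = 0.0012 m
Viscous term = 150*0.0362*0.425*(1-0.38)^2 / (0.0012^2*0.38^3) = 11226900
Inertial term = 1.75*58*0.425^2*(1-0.38) / (0.0012*0.38^3) = 172625
dP/L = 11226900 + 172625 = 11399500 Pa/m
dP = 11399500 * 7.4 / 1000 = 84360 kPa

84360 kPa


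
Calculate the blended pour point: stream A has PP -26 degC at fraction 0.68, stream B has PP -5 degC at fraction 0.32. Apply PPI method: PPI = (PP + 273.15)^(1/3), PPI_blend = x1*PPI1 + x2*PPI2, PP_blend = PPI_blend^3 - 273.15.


PPI_1 = (-26 + 273.15)^(1/3) = 6.275575
PPI_2 = (-5 + 273.15)^(1/3) = 6.448508
PPI_blend = 0.68 * 6.275575 + 0.32 * 6.448508 = 6.330914
PP_blend = 6.330914^3 - 273.15 = 253.746 - 273.15 = -19.4

-19.4 degC


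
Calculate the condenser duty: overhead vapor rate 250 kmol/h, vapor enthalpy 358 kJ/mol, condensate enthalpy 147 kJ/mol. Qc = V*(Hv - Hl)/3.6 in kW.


Qc = 250 * (358 - 147) / 3.6 = 250 * 211 / 3.6 = 14650

14650 kW


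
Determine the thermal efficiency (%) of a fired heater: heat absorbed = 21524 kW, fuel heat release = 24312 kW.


Furnace efficiency = Q_absorbed / Q_fuel * 100
= 21524 / 24312 * 100 = 88.53

88.53 %


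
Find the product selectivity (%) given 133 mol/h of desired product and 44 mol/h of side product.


Selectivity = desired / (desired + undesired) * 100
Total products = 133 + 44 = 177 mol/h
S = 133 / 177 * 100
= 0.7514 * 100
= 75.14 %

75.14 %


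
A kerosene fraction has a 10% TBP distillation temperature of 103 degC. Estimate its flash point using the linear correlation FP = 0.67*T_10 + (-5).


FP = 0.67 * 103 + (-5) = 64.01

64.01 degC


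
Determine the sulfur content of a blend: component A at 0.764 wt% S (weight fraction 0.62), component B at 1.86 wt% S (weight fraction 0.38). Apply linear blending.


Linear sulfur blending: S_blend = x1*S1 + x2*S2
Contribution 1: 0.62 * 0.764 = 0.47368 wt%
Contribution 2: 0.38 * 1.86 = 0.7068 wt%
S_blend = 0.47368 + 0.7068 = 1.18048

1.18048 wt%


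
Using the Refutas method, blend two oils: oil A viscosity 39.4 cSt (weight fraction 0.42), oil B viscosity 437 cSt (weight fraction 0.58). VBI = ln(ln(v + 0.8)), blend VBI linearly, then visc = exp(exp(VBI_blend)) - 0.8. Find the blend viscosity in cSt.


Refutas method: VBN_i = 14.534*ln(ln(visc_i + 0.8)) + 10.975, blended linearly by mass fraction; since VBN is linear in VBI_i = ln(ln(visc_i + 0.8)) and the fractions sum to 1, blend VBI directly: visc = exp(exp(VBI_blend)) - 0.8
VBI_1 = ln(ln(39.4 + 0.8)) = 1.30667
VBI_2 = ln(ln(437 + 0.8)) = 1.80529
VBI_blend = 0.42 * 1.30667 + 0.58 * 1.80529 = 1.59587
visc_blend = exp(exp(1.59587)) - 0.8 = 137.9

137.9 cSt


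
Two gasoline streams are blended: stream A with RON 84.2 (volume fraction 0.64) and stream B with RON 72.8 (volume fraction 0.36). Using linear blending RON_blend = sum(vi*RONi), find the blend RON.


Linear blending: RON_blend = sum(vi * RONi)
Contribution 1: 0.64 * 84.2 = 53.888
Contribution 2: 0.36 * 72.8 = 26.208
RON_blend = 53.888 + 26.208 = 80.096

80.096


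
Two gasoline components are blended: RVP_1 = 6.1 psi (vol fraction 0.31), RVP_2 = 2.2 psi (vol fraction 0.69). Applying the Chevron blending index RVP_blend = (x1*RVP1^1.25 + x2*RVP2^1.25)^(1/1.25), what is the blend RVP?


Chevron index: RVP_blend = (sum xi*RVPi^1.25)^(1/1.25)
RVP^1.25 terms: 0.31 * 6.1^1.25 + 0.69 * 2.2^1.25 = 4.82058
RVP_blend = 4.82058^(1/1.25) = 3.519

3.519 psi


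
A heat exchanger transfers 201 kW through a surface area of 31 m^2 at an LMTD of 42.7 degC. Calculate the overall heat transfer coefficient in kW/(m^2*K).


From Q = U*A*LMTD, U = Q / (A * LMTD)
U = 201 / (31 * 42.7) = 201 / 1323.7 = 0.1518

0.1518 kW/(m^2*K)


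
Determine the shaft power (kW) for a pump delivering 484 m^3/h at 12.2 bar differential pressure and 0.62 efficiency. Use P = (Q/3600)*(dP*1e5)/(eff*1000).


Q = 484 / 3600 = 0.134444 m^3/s
P = 0.134444 * (12.2 * 1e5) / 0.62 / 1000 = 264.6

264.6 kW


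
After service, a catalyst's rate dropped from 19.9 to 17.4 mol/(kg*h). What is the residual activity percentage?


Activity (%) = (rate_used / rate_fresh) * 100
rate_used = 17.4, rate_fresh = 19.9
= (17.4 / 19.9) * 100
= 0.8744 * 100 = 87.44

87.44 %


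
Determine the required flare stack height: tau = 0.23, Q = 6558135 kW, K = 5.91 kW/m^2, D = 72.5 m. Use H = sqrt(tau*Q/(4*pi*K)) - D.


tau*Q/(4*pi*K) = 0.23 * 6558135 / (4 * pi * 5.91) = 20310
sqrt(20310) = 142.513
H = 142.513 - 72.5 = 70.01

70.01 m


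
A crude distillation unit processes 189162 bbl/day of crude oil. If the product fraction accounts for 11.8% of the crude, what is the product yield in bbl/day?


Crude throughput = 189162 bbl/day
Fraction yield = 11.8%
yield = throughput * fraction / 100
yield = 189162 * 11.8 / 100 = 22321.116

22321.116 bbl/day


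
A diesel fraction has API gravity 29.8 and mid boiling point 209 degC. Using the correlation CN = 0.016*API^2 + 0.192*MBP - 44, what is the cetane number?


CN = 0.016 * 29.8^2 + 0.192 * 209 - 44
CN = 14.20864 + 40.128 - 44 = 10.33664

10.33664


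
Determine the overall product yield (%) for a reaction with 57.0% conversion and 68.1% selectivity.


Overall yield = conversion (%) * selectivity (%) / 100
Conversion = 57.0%, Selectivity = 68.1%
Y = 57.0 * 68.1 / 100
= 38.817 %

38.817 %


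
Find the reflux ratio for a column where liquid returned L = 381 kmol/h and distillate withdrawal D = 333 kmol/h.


Reflux ratio definition: R = L / D (liquid returned / distillate withdrawn)
L = 381 kmol/h, D = 333 kmol/h
R = 381 / 333 = 1.144

1.144


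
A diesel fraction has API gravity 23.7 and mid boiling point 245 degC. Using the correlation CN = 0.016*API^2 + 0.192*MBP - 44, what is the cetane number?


CN = 0.016 * 23.7^2 + 0.192 * 245 - 44
CN = 8.98704 + 47.04 - 44 = 12.02704

12.02704


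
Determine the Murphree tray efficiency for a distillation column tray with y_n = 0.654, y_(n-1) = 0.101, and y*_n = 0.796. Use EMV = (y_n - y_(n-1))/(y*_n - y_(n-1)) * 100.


Murphree vapor efficiency: EMV = (y_n - y_(n-1)) / (y*_n - y_(n-1)) * 100
EMV = (0.654 - 0.101) / (0.796 - 0.101) * 100 = 0.553 / 0.695 * 100 = 79.57

79.57 %


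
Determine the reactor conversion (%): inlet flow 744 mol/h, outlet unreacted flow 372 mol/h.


X = (F_in - F_out) / F_in * 100
Moles reacted = 744 - 372 = 372
X = 372 / 744 * 100
= 0.5000 * 100
= 50.00 %

50.00 %


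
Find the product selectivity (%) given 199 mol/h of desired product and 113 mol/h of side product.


Selectivity = desired / (desired + undesired) * 100
Total products = 199 + 113 = 312 mol/h
S = 199 / 312 * 100
= 0.6378 * 100
= 63.78 %

63.78 %


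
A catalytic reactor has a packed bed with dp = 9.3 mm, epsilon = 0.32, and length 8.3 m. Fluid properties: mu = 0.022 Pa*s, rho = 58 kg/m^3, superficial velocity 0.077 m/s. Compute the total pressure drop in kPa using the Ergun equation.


dp = 9.3 mm = 0.0093 m
Viscous term = 150*0.022*0.077*(1-0.32)^2 / (0.0093^2*0.32^3) = 41457.8
Inertial term = 1.75*58*0.077^2*(1-0.32) / (0.0093*0.32^3) = 1342.84
dP/L = 41457.8 + 1342.84 = 42800.6 Pa/m
dP = 42800.6 * 8.3 / 1000 = 355.2 kPa

355.2 kPa


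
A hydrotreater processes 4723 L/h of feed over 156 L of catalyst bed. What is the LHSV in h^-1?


LHSV = volumetric feed rate / catalyst volume
= 4723 L/h / 156 L
= 30.28 h^-1

30.28 h^-1


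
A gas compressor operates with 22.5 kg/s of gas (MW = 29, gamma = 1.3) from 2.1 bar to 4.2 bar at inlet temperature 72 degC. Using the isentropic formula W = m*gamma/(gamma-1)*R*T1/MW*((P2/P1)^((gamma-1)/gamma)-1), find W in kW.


Isentropic work: W = m*(gamma/(gamma-1))*(R*T1/MW)*((P2/P1)^((gamma-1)/gamma) - 1)
T1 = 72 + 273.15 = 345.15 K
Pressure ratio = 4.2 / 2.1 = 2
Exponent = (1.3 - 1)/1.3 = 0.230769
(P2/P1)^exp - 1 = 2^0.230769 - 1 = 0.17346
W = 22.5 * 1.3 / 0.3 * 8.314 * 345.15 / 29 * 0.17346 = 1673

1673 kW


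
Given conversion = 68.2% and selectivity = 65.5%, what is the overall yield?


Overall yield = conversion (%) * selectivity (%) / 100
Conversion = 68.2%, Selectivity = 65.5%
Y = 68.2 * 65.5 / 100
= 44.671 %

44.671 %


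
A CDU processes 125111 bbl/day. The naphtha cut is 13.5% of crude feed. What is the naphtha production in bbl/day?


Crude throughput = 125111 bbl/day
Fraction yield = 13.5%
yield = throughput * fraction / 100
yield = 125111 * 13.5 / 100 = 16889.985

16889.985 bbl/day


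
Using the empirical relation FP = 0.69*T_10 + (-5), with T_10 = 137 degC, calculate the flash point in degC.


FP = 0.69 * 137 + (-5) = 89.53

89.53 degC


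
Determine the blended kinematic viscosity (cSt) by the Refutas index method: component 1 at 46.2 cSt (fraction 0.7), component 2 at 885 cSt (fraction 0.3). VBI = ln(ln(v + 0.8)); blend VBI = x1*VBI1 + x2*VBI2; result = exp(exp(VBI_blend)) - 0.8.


Refutas method: VBN_i = 14.534*ln(ln(visc_i + 0.8)) + 10.975, blended linearly by mass fraction; since VBN is linear in VBI_i = ln(ln(visc_i + 0.8)) and the fractions sum to 1, blend VBI directly: visc = exp(exp(VBI_blend)) - 0.8
VBI_1 = ln(ln(46.2 + 0.8)) = 1.34811
VBI_2 = ln(ln(885 + 0.8)) = 1.91493
VBI_blend = 0.7 * 1.34811 + 0.3 * 1.91493 = 1.51816
visc_blend = exp(exp(1.51816)) - 0.8 = 95.15

95.15 cSt


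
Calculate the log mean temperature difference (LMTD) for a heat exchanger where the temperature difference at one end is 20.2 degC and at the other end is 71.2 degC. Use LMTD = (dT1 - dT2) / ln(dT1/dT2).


LMTD = (dT1 - dT2) / ln(dT1/dT2)
= (20.2 - 71.2) / ln(20.2 / 71.2) = -51 / -1.25981 = 40.48

40.48 degC


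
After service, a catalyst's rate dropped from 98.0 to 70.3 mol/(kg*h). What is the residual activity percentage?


Activity (%) = (rate_used / rate_fresh) * 100
rate_used = 70.3, rate_fresh = 98.0
= (70.3 / 98.0) * 100
= 0.7173 * 100 = 71.73

71.73 %


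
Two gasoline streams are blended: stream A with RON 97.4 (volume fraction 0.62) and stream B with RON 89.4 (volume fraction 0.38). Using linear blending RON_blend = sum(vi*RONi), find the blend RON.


Linear blending: RON_blend = sum(vi * RONi)
Contribution 1: 0.62 * 97.4 = 60.388
Contribution 2: 0.38 * 89.4 = 33.972
RON_blend = 60.388 + 33.972 = 94.36

94.36


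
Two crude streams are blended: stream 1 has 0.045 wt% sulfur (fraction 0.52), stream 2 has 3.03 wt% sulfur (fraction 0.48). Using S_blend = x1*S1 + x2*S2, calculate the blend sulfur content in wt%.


Linear sulfur blending: S_blend = x1*S1 + x2*S2
Contribution 1: 0.52 * 0.045 = 0.0234 wt%
Contribution 2: 0.48 * 3.03 = 1.4544 wt%
S_blend = 0.0234 + 1.4544 = 1.4778

1.4778 wt%


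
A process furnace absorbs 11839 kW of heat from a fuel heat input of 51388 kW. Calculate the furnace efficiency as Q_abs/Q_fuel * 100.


Furnace efficiency = Q_absorbed / Q_fuel * 100
= 11839 / 51388 * 100 = 23.04

23.04 %


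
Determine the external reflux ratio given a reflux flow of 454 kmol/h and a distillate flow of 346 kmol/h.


Reflux ratio definition: R = L / D (liquid returned / distillate withdrawn)
L = 454 kmol/h, D = 346 kmol/h
R = 454 / 346 = 1.312

1.312


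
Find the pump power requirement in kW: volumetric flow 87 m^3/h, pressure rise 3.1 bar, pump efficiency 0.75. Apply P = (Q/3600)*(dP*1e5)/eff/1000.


Q = 87 / 3600 = 0.0241667 m^3/s
P = 0.0241667 * (3.1 * 1e5) / 0.75 / 1000 = 9.989

9.989 kW


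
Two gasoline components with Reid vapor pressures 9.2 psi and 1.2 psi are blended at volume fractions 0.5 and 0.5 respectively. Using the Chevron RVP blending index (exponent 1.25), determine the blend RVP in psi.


Chevron index: RVP_blend = (sum xi*RVPi^1.25)^(1/1.25)
RVP^1.25 terms: 0.5 * 9.2^1.25 + 0.5 * 1.2^1.25 = 8.63931
RVP_blend = 8.63931^(1/1.25) = 5.613

5.613 psi


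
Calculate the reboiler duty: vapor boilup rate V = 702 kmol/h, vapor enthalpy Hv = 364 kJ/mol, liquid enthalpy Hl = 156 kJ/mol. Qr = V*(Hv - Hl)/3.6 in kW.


Qr = 702 * (364 - 156) / 3.6 = 702 * 208 / 3.6 = 40560

40560 kW


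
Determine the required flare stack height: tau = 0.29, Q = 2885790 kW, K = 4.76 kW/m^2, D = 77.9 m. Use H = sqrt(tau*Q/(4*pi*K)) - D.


tau*Q/(4*pi*K) = 0.29 * 2885790 / (4 * pi * 4.76) = 13990.9
sqrt(13990.9) = 118.283
H = 118.283 - 77.9 = 40.38

40.38 m


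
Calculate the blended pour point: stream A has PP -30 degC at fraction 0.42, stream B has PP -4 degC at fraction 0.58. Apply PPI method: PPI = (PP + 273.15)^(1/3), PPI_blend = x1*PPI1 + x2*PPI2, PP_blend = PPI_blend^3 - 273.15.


PPI_1 = (-30 + 273.15)^(1/3) = 6.241535
PPI_2 = (-4 + 273.15)^(1/3) = 6.456514
PPI_blend = 0.42 * 6.241535 + 0.58 * 6.456514 = 6.366223
PP_blend = 6.366223^3 - 273.15 = 258.0153 - 273.15 = -15.13

-15.13 degC


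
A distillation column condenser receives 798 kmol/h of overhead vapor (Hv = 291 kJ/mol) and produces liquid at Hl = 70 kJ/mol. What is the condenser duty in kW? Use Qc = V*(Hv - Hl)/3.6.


Qc = 798 * (291 - 70) / 3.6 = 798 * 221 / 3.6 = 48990

48990 kW


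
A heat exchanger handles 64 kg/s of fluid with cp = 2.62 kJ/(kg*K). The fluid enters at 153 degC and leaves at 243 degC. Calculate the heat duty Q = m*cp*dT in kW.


Q = m_dot * cp * delta_T
delta_T = 243 - 153 = 90 K
Q = 64 * 2.62 * 90
= 167.68 * 90
= 15091.2 kW

15091.2 kW


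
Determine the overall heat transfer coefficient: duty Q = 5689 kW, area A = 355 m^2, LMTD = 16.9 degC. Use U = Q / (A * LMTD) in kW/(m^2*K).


From Q = U*A*LMTD, U = Q / (A * LMTD)
U = 5689 / (355 * 16.9) = 5689 / 5999.5 = 0.9482

0.9482 kW/(m^2*K)


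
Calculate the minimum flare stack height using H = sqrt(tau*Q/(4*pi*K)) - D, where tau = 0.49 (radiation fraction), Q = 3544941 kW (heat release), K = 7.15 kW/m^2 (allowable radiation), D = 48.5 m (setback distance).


tau*Q/(4*pi*K) = 0.49 * 3544941 / (4 * pi * 7.15) = 19332.6
sqrt(19332.6) = 139.042
H = 139.042 - 48.5 = 90.54

90.54 m


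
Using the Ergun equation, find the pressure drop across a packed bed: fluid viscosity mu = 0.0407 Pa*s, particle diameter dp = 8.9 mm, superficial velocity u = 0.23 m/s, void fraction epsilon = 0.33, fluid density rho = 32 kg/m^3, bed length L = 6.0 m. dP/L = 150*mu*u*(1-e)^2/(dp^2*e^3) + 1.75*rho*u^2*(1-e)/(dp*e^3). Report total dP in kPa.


dp = 8.9 mm = 0.0089 m
Viscous term = 150*0.0407*0.23*(1-0.33)^2 / (0.0089^2*0.33^3) = 221432
Inertial term = 1.75*32*0.23^2*(1-0.33) / (0.0089*0.33^3) = 6205.64
dP/L = 221432 + 6205.64 = 227638 Pa/m
dP = 227638 * 6.0 / 1000 = 1366 kPa

1366 kPa


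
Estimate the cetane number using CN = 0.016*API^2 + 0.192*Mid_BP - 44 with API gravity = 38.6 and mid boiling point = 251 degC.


CN = 0.016 * 38.6^2 + 0.192 * 251 - 44
CN = 23.83936 + 48.192 - 44 = 28.03136

28.03136


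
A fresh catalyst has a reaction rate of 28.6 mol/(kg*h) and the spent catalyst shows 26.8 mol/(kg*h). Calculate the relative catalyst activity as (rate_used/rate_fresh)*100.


Activity (%) = (rate_used / rate_fresh) * 100
rate_used = 26.8, rate_fresh = 28.6
= (26.8 / 28.6) * 100
= 0.9371 * 100 = 93.71

93.71 %


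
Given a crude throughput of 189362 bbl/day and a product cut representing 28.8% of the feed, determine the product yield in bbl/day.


Crude throughput = 189362 bbl/day
Fraction yield = 28.8%
yield = throughput * fraction / 100
yield = 189362 * 28.8 / 100 = 54536.256

54536.256 bbl/day


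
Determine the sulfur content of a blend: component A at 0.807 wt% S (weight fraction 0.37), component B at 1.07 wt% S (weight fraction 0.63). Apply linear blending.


Linear sulfur blending: S_blend = x1*S1 + x2*S2
Contribution 1: 0.37 * 0.807 = 0.29859 wt%
Contribution 2: 0.63 * 1.07 = 0.6741 wt%
S_blend = 0.29859 + 0.6741 = 0.97269

0.97269 wt%


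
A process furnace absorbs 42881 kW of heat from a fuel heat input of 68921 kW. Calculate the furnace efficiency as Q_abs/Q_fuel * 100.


Furnace efficiency = Q_absorbed / Q_fuel * 100
= 42881 / 68921 * 100 = 62.22

62.22 %


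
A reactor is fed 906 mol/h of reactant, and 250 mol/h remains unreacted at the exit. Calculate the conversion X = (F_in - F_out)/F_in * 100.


X = (F_in - F_out) / F_in * 100
Moles reacted = 906 - 250 = 656
X = 656 / 906 * 100
= 0.7241 * 100
= 72.41 %

72.41 %


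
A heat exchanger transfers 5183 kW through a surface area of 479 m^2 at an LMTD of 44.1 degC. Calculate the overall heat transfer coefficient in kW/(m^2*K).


From Q = U*A*LMTD, U = Q / (A * LMTD)
U = 5183 / (479 * 44.1) = 5183 / 21123.9 = 0.2454

0.2454 kW/(m^2*K)


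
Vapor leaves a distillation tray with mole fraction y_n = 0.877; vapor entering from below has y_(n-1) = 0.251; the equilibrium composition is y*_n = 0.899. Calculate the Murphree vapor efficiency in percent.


Murphree vapor efficiency: EMV = (y_n - y_(n-1)) / (y*_n - y_(n-1)) * 100
EMV = (0.877 - 0.251) / (0.899 - 0.251) * 100 = 0.626 / 0.648 * 100 = 96.60

96.60 %


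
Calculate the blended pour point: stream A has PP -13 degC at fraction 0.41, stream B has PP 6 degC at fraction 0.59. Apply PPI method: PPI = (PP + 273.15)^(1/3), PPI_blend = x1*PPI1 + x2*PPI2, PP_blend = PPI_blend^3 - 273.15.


PPI_1 = (-13 + 273.15)^(1/3) = 6.383731
PPI_2 = (6 + 273.15)^(1/3) = 6.535506
PPI_blend = 0.41 * 6.383731 + 0.59 * 6.535506 = 6.473278
PP_blend = 6.473278^3 - 273.15 = 271.2519 - 273.15 = -1.9

-1.9 degC


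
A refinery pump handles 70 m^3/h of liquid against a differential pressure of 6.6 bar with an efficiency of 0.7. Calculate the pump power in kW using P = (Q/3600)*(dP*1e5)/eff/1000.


Q = 70 / 3600 = 0.0194444 m^3/s
P = 0.0194444 * (6.6 * 1e5) / 0.7 / 1000 = 18.33

18.33 kW


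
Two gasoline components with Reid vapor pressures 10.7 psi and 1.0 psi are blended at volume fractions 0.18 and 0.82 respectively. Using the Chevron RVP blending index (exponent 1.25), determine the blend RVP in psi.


Chevron index: RVP_blend = (sum xi*RVPi^1.25)^(1/1.25)
RVP^1.25 terms: 0.18 * 10.7^1.25 + 0.82 * 1.0^1.25 = 4.30339
RVP_blend = 4.30339^(1/1.25) = 3.214

3.214 psi


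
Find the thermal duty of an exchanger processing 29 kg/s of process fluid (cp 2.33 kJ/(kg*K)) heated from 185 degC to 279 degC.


Q = m_dot * cp * delta_T
delta_T = 279 - 185 = 94 K
Q = 29 * 2.33 * 94
= 67.57 * 94
= 6351.58 kW

6351.58 kW


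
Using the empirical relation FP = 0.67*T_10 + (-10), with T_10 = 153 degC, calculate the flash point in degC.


FP = 0.67 * 153 + (-10) = 92.51

92.51 degC


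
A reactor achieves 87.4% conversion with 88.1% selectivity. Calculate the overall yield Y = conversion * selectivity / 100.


Overall yield = conversion (%) * selectivity (%) / 100
Conversion = 87.4%, Selectivity = 88.1%
Y = 87.4 * 88.1 / 100
= 76.9994 %

76.9994 %


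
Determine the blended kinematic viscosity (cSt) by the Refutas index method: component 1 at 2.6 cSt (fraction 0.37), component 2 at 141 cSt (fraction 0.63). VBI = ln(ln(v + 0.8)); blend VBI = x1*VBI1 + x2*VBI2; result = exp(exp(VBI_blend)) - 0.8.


Refutas method: VBN_i = 14.534*ln(ln(visc_i + 0.8)) + 10.975, blended linearly by mass fraction; since VBN is linear in VBI_i = ln(ln(visc_i + 0.8)) and the fractions sum to 1, blend VBI directly: visc = exp(exp(VBI_blend)) - 0.8
VBI_1 = ln(ln(2.6 + 0.8)) = 0.201941
VBI_2 = ln(ln(141 + 0.8)) = 1.60028
VBI_blend = 0.37 * 0.201941 + 0.63 * 1.60028 = 1.08289
visc_blend = exp(exp(1.08289)) - 0.8 = 18.37

18.37 cSt


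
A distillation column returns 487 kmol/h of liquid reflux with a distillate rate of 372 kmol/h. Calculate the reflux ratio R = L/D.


Reflux ratio definition: R = L / D (liquid returned / distillate withdrawn)
L = 487 kmol/h, D = 372 kmol/h
R = 487 / 372 = 1.309

1.309


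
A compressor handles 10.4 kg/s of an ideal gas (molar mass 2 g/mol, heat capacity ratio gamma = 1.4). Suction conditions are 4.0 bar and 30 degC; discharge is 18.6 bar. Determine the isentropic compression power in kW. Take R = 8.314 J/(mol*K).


Isentropic work: W = m*(gamma/(gamma-1))*(R*T1/MW)*((P2/P1)^((gamma-1)/gamma) - 1)
T1 = 30 + 273.15 = 303.15 K
Pressure ratio = 18.6 / 4.0 = 4.65
Exponent = (1.4 - 1)/1.4 = 0.285714
(P2/P1)^exp - 1 = 4.65^0.285714 - 1 = 0.551317
W = 10.4 * 1.4 / 0.4 * 8.314 * 303.15 / 2 * 0.551317 = 25290

25290 kW


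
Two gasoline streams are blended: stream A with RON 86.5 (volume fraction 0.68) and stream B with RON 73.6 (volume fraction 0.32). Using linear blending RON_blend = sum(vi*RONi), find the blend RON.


Linear blending: RON_blend = sum(vi * RONi)
Contribution 1: 0.68 * 86.5 = 58.82
Contribution 2: 0.32 * 73.6 = 23.552
RON_blend = 58.82 + 23.552 = 82.372

82.372


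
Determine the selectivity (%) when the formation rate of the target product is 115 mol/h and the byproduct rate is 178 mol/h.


Selectivity = desired / (desired + undesired) * 100
Total products = 115 + 178 = 293 mol/h
S = 115 / 293 * 100
= 0.3925 * 100
= 39.25 %

39.25 %


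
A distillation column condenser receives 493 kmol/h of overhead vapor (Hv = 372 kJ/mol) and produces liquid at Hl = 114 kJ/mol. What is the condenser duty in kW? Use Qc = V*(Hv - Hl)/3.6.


Qc = 493 * (372 - 114) / 3.6 = 493 * 258 / 3.6 = 35330

35330 kW


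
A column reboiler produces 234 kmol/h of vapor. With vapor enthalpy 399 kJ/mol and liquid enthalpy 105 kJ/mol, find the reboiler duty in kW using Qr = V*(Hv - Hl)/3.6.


Qr = 234 * (399 - 105) / 3.6 = 234 * 294 / 3.6 = 19110

19110 kW


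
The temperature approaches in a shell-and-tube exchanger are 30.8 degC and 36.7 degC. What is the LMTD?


LMTD = (dT1 - dT2) / ln(dT1/dT2)
= (30.8 - 36.7) / ln(30.8 / 36.7) = -5.9 / -0.175262 = 33.66

33.66 degC


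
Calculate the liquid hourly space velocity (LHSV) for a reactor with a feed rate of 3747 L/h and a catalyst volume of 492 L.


LHSV = volumetric feed rate / catalyst volume
= 3747 L/h / 492 L
= 7.616 h^-1

7.616 h^-1


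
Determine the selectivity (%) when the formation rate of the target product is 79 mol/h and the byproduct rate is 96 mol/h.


Selectivity = desired / (desired + undesired) * 100
Total products = 79 + 96 = 175 mol/h
S = 79 / 175 * 100
= 0.4514 * 100
= 45.14 %

45.14 %


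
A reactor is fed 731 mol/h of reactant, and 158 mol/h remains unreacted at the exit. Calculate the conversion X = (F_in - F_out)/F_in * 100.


X = (F_in - F_out) / F_in * 100
Moles reacted = 731 - 158 = 573
X = 573 / 731 * 100
= 0.7839 * 100
= 78.39 %

78.39 %


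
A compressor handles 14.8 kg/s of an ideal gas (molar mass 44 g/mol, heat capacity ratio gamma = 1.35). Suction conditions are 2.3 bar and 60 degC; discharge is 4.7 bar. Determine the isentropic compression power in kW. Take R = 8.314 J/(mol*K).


Isentropic work: W = m*(gamma/(gamma-1))*(R*T1/MW)*((P2/P1)^((gamma-1)/gamma) - 1)
T1 = 60 + 273.15 = 333.15 K
Pressure ratio = 4.7 / 2.3 = 2.04348
Exponent = (1.35 - 1)/1.35 = 0.259259
(P2/P1)^exp - 1 = 2.04348^0.259259 - 1 = 0.203556
W = 14.8 * 1.35 / 0.35 * 8.314 * 333.15 / 44 * 0.203556 = 731.5

731.5 kW


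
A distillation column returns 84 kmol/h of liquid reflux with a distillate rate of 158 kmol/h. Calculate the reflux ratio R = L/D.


Reflux ratio definition: R = L / D (liquid returned / distillate withdrawn)
L = 84 kmol/h, D = 158 kmol/h
R = 84 / 158 = 0.5316

0.5316


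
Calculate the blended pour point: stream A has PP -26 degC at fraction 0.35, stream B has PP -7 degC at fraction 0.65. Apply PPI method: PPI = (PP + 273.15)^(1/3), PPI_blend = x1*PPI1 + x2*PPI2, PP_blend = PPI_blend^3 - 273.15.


PPI_1 = (-26 + 273.15)^(1/3) = 6.275575
PPI_2 = (-7 + 273.15)^(1/3) = 6.432436
PPI_blend = 0.35 * 6.275575 + 0.65 * 6.432436 = 6.377535
PP_blend = 6.377535^3 - 273.15 = 259.3932 - 273.15 = -13.76

-13.76 degC


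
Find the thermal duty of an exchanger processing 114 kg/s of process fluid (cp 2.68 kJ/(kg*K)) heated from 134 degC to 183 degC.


Q = m_dot * cp * delta_T
delta_T = 183 - 134 = 49 K
Q = 114 * 2.68 * 49
= 305.52 * 49
= 14970.48 kW

14970.48 kW


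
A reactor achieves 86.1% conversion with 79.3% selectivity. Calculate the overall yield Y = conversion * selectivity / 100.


Overall yield = conversion (%) * selectivity (%) / 100
Conversion = 86.1%, Selectivity = 79.3%
Y = 86.1 * 79.3 / 100
= 68.2773 %

68.2773 %


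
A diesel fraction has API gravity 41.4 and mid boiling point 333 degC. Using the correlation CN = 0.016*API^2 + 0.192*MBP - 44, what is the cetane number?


CN = 0.016 * 41.4^2 + 0.192 * 333 - 44
CN = 27.42336 + 63.936 - 44 = 47.35936

47.35936


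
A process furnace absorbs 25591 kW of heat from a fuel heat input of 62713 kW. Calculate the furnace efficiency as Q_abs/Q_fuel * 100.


Furnace efficiency = Q_absorbed / Q_fuel * 100
= 25591 / 62713 * 100 = 40.81

40.81 %


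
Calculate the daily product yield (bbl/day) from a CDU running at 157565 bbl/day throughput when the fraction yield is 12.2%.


Crude throughput = 157565 bbl/day
Fraction yield = 12.2%
yield = throughput * fraction / 100
yield = 157565 * 12.2 / 100 = 19222.93

19222.93 bbl/day


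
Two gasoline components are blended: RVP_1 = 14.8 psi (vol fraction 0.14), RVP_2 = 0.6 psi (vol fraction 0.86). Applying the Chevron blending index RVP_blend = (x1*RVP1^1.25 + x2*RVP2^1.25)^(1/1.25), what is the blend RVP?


Chevron index: RVP_blend = (sum xi*RVPi^1.25)^(1/1.25)
RVP^1.25 terms: 0.14 * 14.8^1.25 + 0.86 * 0.6^1.25 = 4.51815
RVP_blend = 4.51815^(1/1.25) = 3.342

3.342 psi


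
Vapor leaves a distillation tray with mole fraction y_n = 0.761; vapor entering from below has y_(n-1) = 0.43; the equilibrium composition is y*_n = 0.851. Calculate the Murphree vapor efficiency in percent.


Murphree vapor efficiency: EMV = (y_n - y_(n-1)) / (y*_n - y_(n-1)) * 100
EMV = (0.761 - 0.43) / (0.851 - 0.43) * 100 = 0.331 / 0.421 * 100 = 78.62

78.62 %


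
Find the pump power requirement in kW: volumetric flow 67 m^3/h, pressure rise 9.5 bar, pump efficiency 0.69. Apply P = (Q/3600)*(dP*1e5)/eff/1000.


Q = 67 / 3600 = 0.0186111 m^3/s
P = 0.0186111 * (9.5 * 1e5) / 0.69 / 1000 = 25.62

25.62 kW


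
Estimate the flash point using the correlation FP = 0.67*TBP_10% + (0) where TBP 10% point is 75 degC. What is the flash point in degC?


FP = 0.67 * 75 + (0) = 50.25

50.25 degC


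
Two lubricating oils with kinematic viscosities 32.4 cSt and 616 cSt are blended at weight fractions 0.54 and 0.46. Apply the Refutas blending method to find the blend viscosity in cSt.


Refutas method: VBN_i = 14.534*ln(ln(visc_i + 0.8)) + 10.975, blended linearly by mass fraction; since VBN is linear in VBI_i = ln(ln(visc_i + 0.8)) and the fractions sum to 1, blend VBI directly: visc = exp(exp(VBI_blend)) - 0.8
VBI_1 = ln(ln(32.4 + 0.8)) = 1.25349
VBI_2 = ln(ln(616 + 0.8)) = 1.86013
VBI_blend = 0.54 * 1.25349 + 0.46 * 1.86013 = 1.53254
visc_blend = exp(exp(1.53254)) - 0.8 = 101.7

101.7 cSt


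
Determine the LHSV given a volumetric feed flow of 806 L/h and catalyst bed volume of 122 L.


LHSV = volumetric feed rate / catalyst volume
= 806 L/h / 122 L
= 6.607 h^-1

6.607 h^-1


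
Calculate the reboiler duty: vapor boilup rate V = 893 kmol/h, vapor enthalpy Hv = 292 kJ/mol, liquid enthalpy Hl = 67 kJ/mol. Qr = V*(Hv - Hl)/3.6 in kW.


Qr = 893 * (292 - 67) / 3.6 = 893 * 225 / 3.6 = 55810

55810 kW


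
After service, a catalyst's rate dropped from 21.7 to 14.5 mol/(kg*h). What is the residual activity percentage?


Activity (%) = (rate_used / rate_fresh) * 100
rate_used = 14.5, rate_fresh = 21.7
= (14.5 / 21.7) * 100
= 0.6682 * 100 = 66.82

66.82 %


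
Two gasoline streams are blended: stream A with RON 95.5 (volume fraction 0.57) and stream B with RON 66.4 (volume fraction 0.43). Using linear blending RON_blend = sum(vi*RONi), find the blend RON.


Linear blending: RON_blend = sum(vi * RONi)
Contribution 1: 0.57 * 95.5 = 54.435
Contribution 2: 0.43 * 66.4 = 28.552
RON_blend = 54.435 + 28.552 = 82.987

82.987


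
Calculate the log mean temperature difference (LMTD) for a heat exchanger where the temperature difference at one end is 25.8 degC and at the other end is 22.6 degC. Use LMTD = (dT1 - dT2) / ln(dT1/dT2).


LMTD = (dT1 - dT2) / ln(dT1/dT2)
= (25.8 - 22.6) / ln(25.8 / 22.6) = 3.2 / 0.132425 = 24.16

24.16 degC


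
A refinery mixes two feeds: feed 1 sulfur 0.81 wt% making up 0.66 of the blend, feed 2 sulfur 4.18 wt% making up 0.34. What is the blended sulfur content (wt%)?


Linear sulfur blending: S_blend = x1*S1 + x2*S2
Contribution 1: 0.66 * 0.81 = 0.5346 wt%
Contribution 2: 0.34 * 4.18 = 1.4212 wt%
S_blend = 0.5346 + 1.4212 = 1.9558

1.9558 wt%


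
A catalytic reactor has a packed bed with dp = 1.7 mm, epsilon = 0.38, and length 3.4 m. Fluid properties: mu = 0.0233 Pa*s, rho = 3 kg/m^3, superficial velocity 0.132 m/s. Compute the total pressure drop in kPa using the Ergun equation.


dp = 1.7 mm = 0.0017 m
Viscous term = 150*0.0233*0.132*(1-0.38)^2 / (0.0017^2*0.38^3) = 1118290
Inertial term = 1.75*3*0.132^2*(1-0.38) / (0.0017*0.38^3) = 607.994
dP/L = 1118290 + 607.994 = 1118900 Pa/m
dP = 1118900 * 3.4 / 1000 = 3804 kPa

3804 kPa


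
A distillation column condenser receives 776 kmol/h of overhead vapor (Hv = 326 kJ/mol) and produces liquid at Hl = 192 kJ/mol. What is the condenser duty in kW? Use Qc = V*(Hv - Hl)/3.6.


Qc = 776 * (326 - 192) / 3.6 = 776 * 134 / 3.6 = 28880

28880 kW


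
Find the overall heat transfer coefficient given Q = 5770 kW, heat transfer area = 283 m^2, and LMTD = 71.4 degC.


From Q = U*A*LMTD, U = Q / (A * LMTD)
U = 5770 / (283 * 71.4) = 5770 / 20206.2 = 0.2856

0.2856 kW/(m^2*K)


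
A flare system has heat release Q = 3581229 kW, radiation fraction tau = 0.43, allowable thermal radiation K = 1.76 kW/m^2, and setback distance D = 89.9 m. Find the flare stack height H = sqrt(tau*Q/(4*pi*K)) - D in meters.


tau*Q/(4*pi*K) = 0.43 * 3581229 / (4 * pi * 1.76) = 69627.1
sqrt(69627.1) = 263.869
H = 263.869 - 89.9 = 174.0

174.0 m


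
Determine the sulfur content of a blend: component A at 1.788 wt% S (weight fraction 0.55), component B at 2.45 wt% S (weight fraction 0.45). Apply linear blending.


Linear sulfur blending: S_blend = x1*S1 + x2*S2
Contribution 1: 0.55 * 1.788 = 0.9834 wt%
Contribution 2: 0.45 * 2.45 = 1.1025 wt%
S_blend = 0.9834 + 1.1025 = 2.0859

2.0859 wt%


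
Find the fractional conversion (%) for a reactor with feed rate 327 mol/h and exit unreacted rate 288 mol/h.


X = (F_in - F_out) / F_in * 100
Moles reacted = 327 - 288 = 39
X = 39 / 327 * 100
= 0.1193 * 100
= 11.93 %

11.93 %


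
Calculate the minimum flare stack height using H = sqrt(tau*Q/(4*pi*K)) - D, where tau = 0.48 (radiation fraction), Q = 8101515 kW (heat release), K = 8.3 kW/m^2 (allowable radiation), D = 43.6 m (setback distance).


tau*Q/(4*pi*K) = 0.48 * 8101515 / (4 * pi * 8.3) = 37283.7
sqrt(37283.7) = 193.09
H = 193.09 - 43.6 = 149.5

149.5 m


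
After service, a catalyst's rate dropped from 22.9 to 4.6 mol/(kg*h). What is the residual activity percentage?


Activity (%) = (rate_used / rate_fresh) * 100
rate_used = 4.6, rate_fresh = 22.9
= (4.6 / 22.9) * 100
= 0.2009 * 100 = 20.09

20.09 %


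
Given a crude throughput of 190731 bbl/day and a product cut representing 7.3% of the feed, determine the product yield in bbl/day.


Crude throughput = 190731 bbl/day
Fraction yield = 7.3%
yield = throughput * fraction / 100
yield = 190731 * 7.3 / 100 = 13923.363

13923.363 bbl/day


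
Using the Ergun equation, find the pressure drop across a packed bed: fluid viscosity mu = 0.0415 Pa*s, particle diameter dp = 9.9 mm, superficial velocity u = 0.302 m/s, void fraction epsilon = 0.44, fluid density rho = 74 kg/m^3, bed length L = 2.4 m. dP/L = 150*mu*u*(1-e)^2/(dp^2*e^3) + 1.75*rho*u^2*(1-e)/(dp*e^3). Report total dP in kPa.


dp = 9.9 mm = 0.0099 m
Viscous term = 150*0.0415*0.302*(1-0.44)^2 / (0.0099^2*0.44^3) = 70614.5
Inertial term = 1.75*74*0.302^2*(1-0.44) / (0.0099*0.44^3) = 7842.93
dP/L = 70614.5 + 7842.93 = 78457.4 Pa/m
dP = 78457.4 * 2.4 / 1000 = 188.3 kPa

188.3 kPa


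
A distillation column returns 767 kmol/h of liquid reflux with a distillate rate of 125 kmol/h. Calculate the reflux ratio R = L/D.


Reflux ratio definition: R = L / D (liquid returned / distillate withdrawn)
L = 767 kmol/h, D = 125 kmol/h
R = 767 / 125 = 6.136

6.136


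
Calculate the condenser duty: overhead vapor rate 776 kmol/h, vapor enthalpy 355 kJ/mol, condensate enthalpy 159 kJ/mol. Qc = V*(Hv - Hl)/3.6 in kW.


Qc = 776 * (355 - 159) / 3.6 = 776 * 196 / 3.6 = 42250

42250 kW


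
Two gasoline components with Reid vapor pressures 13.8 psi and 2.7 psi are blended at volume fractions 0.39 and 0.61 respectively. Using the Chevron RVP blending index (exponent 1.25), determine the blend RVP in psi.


Chevron index: RVP_blend = (sum xi*RVPi^1.25)^(1/1.25)
RVP^1.25 terms: 0.39 * 13.8^1.25 + 0.61 * 2.7^1.25 = 12.4844
RVP_blend = 12.4844^(1/1.25) = 7.535

7.535 psi


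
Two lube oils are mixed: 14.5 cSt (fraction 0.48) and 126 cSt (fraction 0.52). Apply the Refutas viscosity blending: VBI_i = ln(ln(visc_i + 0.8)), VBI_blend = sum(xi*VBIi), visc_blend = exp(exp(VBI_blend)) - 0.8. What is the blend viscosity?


Refutas method: VBN_i = 14.534*ln(ln(visc_i + 0.8)) + 10.975, blended linearly by mass fraction; since VBN is linear in VBI_i = ln(ln(visc_i + 0.8)) and the fractions sum to 1, blend VBI directly: visc = exp(exp(VBI_blend)) - 0.8
VBI_1 = ln(ln(14.5 + 0.8)) = 1.00351
VBI_2 = ln(ln(126 + 0.8)) = 1.57745
VBI_blend = 0.48 * 1.00351 + 0.52 * 1.57745 = 1.30196
visc_blend = exp(exp(1.30196)) - 0.8 = 38.71

38.71 cSt


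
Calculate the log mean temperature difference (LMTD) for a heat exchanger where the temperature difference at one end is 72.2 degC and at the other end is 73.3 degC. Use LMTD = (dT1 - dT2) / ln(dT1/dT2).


LMTD = (dT1 - dT2) / ln(dT1/dT2)
= (72.2 - 73.3) / ln(72.2 / 73.3) = -1.1 / -0.0151206 = 72.75

72.75 degC


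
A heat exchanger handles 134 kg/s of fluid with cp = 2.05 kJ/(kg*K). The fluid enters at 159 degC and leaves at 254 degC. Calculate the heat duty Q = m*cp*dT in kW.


Q = m_dot * cp * delta_T
delta_T = 254 - 159 = 95 K
Q = 134 * 2.05 * 95
= 274.7 * 95
= 26096.5 kW

26096.5 kW


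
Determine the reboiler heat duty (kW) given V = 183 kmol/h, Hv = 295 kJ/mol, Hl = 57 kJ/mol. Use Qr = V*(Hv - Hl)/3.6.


Qr = 183 * (295 - 57) / 3.6 = 183 * 238 / 3.6 = 12100

12100 kW


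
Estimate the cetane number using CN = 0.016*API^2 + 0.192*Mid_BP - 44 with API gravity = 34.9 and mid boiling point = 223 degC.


CN = 0.016 * 34.9^2 + 0.192 * 223 - 44
CN = 19.48816 + 42.816 - 44 = 18.30416

18.30416


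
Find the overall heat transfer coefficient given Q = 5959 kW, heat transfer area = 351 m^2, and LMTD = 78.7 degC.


From Q = U*A*LMTD, U = Q / (A * LMTD)
U = 5959 / (351 * 78.7) = 5959 / 27623.7 = 0.2157

0.2157 kW/(m^2*K)


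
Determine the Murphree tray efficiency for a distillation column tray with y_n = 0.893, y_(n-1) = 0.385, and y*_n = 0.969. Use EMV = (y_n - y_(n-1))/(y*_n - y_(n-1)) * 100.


Murphree vapor efficiency: EMV = (y_n - y_(n-1)) / (y*_n - y_(n-1)) * 100
EMV = (0.893 - 0.385) / (0.969 - 0.385) * 100 = 0.508 / 0.584 * 100 = 86.99

86.99 %


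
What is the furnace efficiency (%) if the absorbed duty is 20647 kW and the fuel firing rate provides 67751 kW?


Furnace efficiency = Q_absorbed / Q_fuel * 100
= 20647 / 67751 * 100 = 30.47

30.47 %


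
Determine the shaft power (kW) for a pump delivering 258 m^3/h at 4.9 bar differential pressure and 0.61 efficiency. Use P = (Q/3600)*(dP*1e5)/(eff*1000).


Q = 258 / 3600 = 0.0716667 m^3/s
P = 0.0716667 * (4.9 * 1e5) / 0.61 / 1000 = 57.57

57.57 kW


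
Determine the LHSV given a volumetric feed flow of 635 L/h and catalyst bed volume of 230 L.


LHSV = volumetric feed rate / catalyst volume
= 635 L/h / 230 L
= 2.761 h^-1

2.761 h^-1


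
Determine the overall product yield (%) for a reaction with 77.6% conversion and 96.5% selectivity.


Overall yield = conversion (%) * selectivity (%) / 100
Conversion = 77.6%, Selectivity = 96.5%
Y = 77.6 * 96.5 / 100
= 74.884 %

74.884 %


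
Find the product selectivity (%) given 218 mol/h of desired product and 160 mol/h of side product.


Selectivity = desired / (desired + undesired) * 100
Total products = 218 + 160 = 378 mol/h
S = 218 / 378 * 100
= 0.5767 * 100
= 57.67 %

57.67 %


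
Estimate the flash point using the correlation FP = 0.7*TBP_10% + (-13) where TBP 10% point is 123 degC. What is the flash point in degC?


FP = 0.7 * 123 + (-13) = 73.1

73.1 degC


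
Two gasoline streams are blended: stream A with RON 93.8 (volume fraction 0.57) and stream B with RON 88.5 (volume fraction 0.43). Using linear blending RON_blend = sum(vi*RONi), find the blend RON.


Linear blending: RON_blend = sum(vi * RONi)
Contribution 1: 0.57 * 93.8 = 53.466
Contribution 2: 0.43 * 88.5 = 38.055
RON_blend = 53.466 + 38.055 = 91.521

91.521


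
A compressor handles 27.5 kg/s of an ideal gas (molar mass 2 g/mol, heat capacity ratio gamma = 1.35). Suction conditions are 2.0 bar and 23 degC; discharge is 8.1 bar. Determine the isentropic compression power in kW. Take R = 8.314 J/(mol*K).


Isentropic work: W = m*(gamma/(gamma-1))*(R*T1/MW)*((P2/P1)^((gamma-1)/gamma) - 1)
T1 = 23 + 273.15 = 296.15 K
Pressure ratio = 8.1 / 2.0 = 4.05
Exponent = (1.35 - 1)/1.35 = 0.259259
(P2/P1)^exp - 1 = 4.05^0.259259 - 1 = 0.437104
W = 27.5 * 1.35 / 0.35 * 8.314 * 296.15 / 2 * 0.437104 = 57080

57080 kW


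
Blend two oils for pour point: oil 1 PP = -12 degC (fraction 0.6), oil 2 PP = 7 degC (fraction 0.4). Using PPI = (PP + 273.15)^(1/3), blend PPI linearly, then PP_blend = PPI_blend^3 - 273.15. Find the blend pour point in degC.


PPI_1 = (-12 + 273.15)^(1/3) = 6.391901
PPI_2 = (7 + 273.15)^(1/3) = 6.543301
PPI_blend = 0.6 * 6.391901 + 0.4 * 6.543301 = 6.452461
PP_blend = 6.452461^3 - 273.15 = 268.6434 - 273.15 = -4.51

-4.51 degC


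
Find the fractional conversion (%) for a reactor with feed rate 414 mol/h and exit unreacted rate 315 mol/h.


X = (F_in - F_out) / F_in * 100
Moles reacted = 414 - 315 = 99
X = 99 / 414 * 100
= 0.2391 * 100
= 23.91 %

23.91 %


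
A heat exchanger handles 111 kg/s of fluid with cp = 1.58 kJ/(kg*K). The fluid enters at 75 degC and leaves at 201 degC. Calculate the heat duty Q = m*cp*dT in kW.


Q = m_dot * cp * delta_T
delta_T = 201 - 75 = 126 K
Q = 111 * 1.58 * 126
= 175.38 * 126
= 22097.88 kW

22097.88 kW


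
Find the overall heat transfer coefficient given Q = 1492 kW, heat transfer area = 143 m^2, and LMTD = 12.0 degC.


From Q = U*A*LMTD, U = Q / (A * LMTD)
U = 1492 / (143 * 12.0) = 1492 / 1716 = 0.8695

0.8695 kW/(m^2*K)


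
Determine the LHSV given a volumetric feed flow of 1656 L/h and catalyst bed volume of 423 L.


LHSV = volumetric feed rate / catalyst volume
= 1656 L/h / 423 L
= 3.915 h^-1

3.915 h^-1


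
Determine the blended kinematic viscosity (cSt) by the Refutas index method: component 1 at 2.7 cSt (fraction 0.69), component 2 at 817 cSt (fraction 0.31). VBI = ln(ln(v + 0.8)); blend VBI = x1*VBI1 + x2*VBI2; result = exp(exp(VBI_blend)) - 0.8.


Refutas method: VBN_i = 14.534*ln(ln(visc_i + 0.8)) + 10.975, blended linearly by mass fraction; since VBN is linear in VBI_i = ln(ln(visc_i + 0.8)) and the fractions sum to 1, blend VBI directly: visc = exp(exp(VBI_blend)) - 0.8
VBI_1 = ln(ln(2.7 + 0.8)) = 0.225351
VBI_2 = ln(ln(817 + 0.8)) = 1.90309
VBI_blend = 0.69 * 0.225351 + 0.31 * 1.90309 = 0.74545
visc_blend = exp(exp(0.74545)) - 0.8 = 7.427

7.427 cSt
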